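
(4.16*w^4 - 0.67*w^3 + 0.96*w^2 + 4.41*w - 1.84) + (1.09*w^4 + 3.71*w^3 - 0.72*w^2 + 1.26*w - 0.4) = 5.25*w^4 + 3.04*w^3 + 0.24*w^2 + 5.67*w - 2.24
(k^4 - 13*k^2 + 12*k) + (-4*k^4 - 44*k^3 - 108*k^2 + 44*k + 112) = -3*k^4 - 44*k^3 - 121*k^2 + 56*k + 112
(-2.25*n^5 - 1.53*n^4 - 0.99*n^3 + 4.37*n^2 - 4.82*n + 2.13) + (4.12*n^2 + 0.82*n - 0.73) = -2.25*n^5 - 1.53*n^4 - 0.99*n^3 + 8.49*n^2 - 4.0*n + 1.4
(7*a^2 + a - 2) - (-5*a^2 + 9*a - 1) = 12*a^2 - 8*a - 1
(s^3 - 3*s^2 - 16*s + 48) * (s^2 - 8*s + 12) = s^5 - 11*s^4 + 20*s^3 + 140*s^2 - 576*s + 576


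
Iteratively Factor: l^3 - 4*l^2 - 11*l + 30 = (l + 3)*(l^2 - 7*l + 10) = (l - 2)*(l + 3)*(l - 5)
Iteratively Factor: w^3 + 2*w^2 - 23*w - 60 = (w + 4)*(w^2 - 2*w - 15) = (w - 5)*(w + 4)*(w + 3)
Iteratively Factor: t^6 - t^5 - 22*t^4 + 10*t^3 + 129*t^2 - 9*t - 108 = (t - 4)*(t^5 + 3*t^4 - 10*t^3 - 30*t^2 + 9*t + 27) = (t - 4)*(t + 1)*(t^4 + 2*t^3 - 12*t^2 - 18*t + 27) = (t - 4)*(t - 1)*(t + 1)*(t^3 + 3*t^2 - 9*t - 27) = (t - 4)*(t - 3)*(t - 1)*(t + 1)*(t^2 + 6*t + 9) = (t - 4)*(t - 3)*(t - 1)*(t + 1)*(t + 3)*(t + 3)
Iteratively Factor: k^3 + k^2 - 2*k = (k)*(k^2 + k - 2) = k*(k - 1)*(k + 2)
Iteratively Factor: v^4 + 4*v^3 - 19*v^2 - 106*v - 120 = (v + 4)*(v^3 - 19*v - 30) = (v + 2)*(v + 4)*(v^2 - 2*v - 15) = (v + 2)*(v + 3)*(v + 4)*(v - 5)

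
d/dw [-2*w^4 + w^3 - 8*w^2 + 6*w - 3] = -8*w^3 + 3*w^2 - 16*w + 6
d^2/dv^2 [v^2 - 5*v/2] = 2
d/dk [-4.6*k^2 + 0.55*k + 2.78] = 0.55 - 9.2*k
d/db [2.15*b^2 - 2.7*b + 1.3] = 4.3*b - 2.7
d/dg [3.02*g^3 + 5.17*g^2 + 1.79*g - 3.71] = 9.06*g^2 + 10.34*g + 1.79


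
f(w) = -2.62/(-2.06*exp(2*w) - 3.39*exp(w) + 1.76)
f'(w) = -2.62*(4.12*exp(2*w) + 3.39*exp(w))/(-2.06*exp(2*w) - 3.39*exp(w) + 1.76)^2 = (-10.7944*exp(w) - 8.8818)*exp(w)/(2.06*exp(2*w) + 3.39*exp(w) - 1.76)^2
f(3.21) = 0.00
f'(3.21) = -0.00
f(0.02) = 0.68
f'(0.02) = -1.37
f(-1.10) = -6.50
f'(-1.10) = -25.53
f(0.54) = 0.26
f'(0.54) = -0.46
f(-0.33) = 1.50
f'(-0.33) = -3.94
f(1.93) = 0.02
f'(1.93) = -0.04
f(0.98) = 0.12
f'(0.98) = -0.21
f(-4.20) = -1.53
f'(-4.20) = -0.05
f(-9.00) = -1.49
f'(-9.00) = 0.00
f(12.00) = 0.00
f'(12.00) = 0.00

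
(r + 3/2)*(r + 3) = r^2 + 9*r/2 + 9/2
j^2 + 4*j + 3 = (j + 1)*(j + 3)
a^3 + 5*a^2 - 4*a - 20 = (a - 2)*(a + 2)*(a + 5)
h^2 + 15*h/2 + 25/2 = (h + 5/2)*(h + 5)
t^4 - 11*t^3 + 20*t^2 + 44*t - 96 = (t - 8)*(t - 3)*(t - 2)*(t + 2)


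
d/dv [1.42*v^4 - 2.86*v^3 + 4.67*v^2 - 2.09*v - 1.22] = 5.68*v^3 - 8.58*v^2 + 9.34*v - 2.09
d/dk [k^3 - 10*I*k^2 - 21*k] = 3*k^2 - 20*I*k - 21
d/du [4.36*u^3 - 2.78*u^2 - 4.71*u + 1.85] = 13.08*u^2 - 5.56*u - 4.71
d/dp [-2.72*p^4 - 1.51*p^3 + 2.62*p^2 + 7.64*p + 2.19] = -10.88*p^3 - 4.53*p^2 + 5.24*p + 7.64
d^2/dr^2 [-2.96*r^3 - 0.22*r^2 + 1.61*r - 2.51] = -17.76*r - 0.44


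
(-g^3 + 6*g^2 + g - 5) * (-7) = 7*g^3 - 42*g^2 - 7*g + 35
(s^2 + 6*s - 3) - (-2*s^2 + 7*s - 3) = 3*s^2 - s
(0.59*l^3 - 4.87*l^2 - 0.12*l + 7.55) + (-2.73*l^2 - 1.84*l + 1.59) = 0.59*l^3 - 7.6*l^2 - 1.96*l + 9.14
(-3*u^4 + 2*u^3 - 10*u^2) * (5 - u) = 3*u^5 - 17*u^4 + 20*u^3 - 50*u^2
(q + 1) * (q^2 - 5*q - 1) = q^3 - 4*q^2 - 6*q - 1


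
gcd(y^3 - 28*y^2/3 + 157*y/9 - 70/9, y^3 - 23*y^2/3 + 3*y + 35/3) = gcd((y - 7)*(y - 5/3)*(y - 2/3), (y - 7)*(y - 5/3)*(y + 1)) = y^2 - 26*y/3 + 35/3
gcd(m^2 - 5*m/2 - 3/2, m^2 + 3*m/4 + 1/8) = m + 1/2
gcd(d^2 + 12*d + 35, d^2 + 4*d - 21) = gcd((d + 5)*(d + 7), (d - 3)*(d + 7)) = d + 7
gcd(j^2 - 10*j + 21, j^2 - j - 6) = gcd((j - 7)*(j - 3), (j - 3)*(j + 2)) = j - 3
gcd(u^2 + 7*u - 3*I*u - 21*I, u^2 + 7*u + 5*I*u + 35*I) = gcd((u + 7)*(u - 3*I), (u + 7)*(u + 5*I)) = u + 7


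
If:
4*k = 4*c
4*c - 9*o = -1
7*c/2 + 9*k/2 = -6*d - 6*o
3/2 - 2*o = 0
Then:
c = 23/16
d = -8/3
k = 23/16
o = 3/4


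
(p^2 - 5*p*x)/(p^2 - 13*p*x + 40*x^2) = p/(p - 8*x)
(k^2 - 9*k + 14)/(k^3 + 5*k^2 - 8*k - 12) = (k - 7)/(k^2 + 7*k + 6)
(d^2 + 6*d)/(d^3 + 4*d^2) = (d + 6)/(d*(d + 4))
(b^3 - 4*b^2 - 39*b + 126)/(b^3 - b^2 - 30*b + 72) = (b - 7)/(b - 4)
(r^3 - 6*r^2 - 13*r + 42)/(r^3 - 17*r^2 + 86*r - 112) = (r + 3)/(r - 8)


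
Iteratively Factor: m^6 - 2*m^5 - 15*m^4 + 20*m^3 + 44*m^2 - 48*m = (m + 3)*(m^5 - 5*m^4 + 20*m^2 - 16*m) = (m + 2)*(m + 3)*(m^4 - 7*m^3 + 14*m^2 - 8*m) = (m - 2)*(m + 2)*(m + 3)*(m^3 - 5*m^2 + 4*m) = (m - 2)*(m - 1)*(m + 2)*(m + 3)*(m^2 - 4*m) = (m - 4)*(m - 2)*(m - 1)*(m + 2)*(m + 3)*(m)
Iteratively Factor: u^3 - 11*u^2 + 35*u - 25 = (u - 1)*(u^2 - 10*u + 25) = (u - 5)*(u - 1)*(u - 5)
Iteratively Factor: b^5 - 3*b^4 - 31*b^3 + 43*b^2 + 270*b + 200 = (b - 5)*(b^4 + 2*b^3 - 21*b^2 - 62*b - 40) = (b - 5)*(b + 1)*(b^3 + b^2 - 22*b - 40) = (b - 5)*(b + 1)*(b + 2)*(b^2 - b - 20) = (b - 5)*(b + 1)*(b + 2)*(b + 4)*(b - 5)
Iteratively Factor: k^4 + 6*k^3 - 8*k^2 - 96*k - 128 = (k + 2)*(k^3 + 4*k^2 - 16*k - 64) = (k + 2)*(k + 4)*(k^2 - 16) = (k - 4)*(k + 2)*(k + 4)*(k + 4)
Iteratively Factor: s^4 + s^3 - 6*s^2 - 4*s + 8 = (s - 2)*(s^3 + 3*s^2 - 4) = (s - 2)*(s + 2)*(s^2 + s - 2) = (s - 2)*(s - 1)*(s + 2)*(s + 2)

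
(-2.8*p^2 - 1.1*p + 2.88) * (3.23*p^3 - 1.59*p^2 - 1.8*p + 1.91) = -9.044*p^5 + 0.899*p^4 + 16.0914*p^3 - 7.9472*p^2 - 7.285*p + 5.5008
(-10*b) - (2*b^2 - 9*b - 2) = -2*b^2 - b + 2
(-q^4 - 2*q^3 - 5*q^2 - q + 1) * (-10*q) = 10*q^5 + 20*q^4 + 50*q^3 + 10*q^2 - 10*q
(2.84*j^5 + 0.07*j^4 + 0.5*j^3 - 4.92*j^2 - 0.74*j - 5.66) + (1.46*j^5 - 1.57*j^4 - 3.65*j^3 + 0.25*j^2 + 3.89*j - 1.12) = 4.3*j^5 - 1.5*j^4 - 3.15*j^3 - 4.67*j^2 + 3.15*j - 6.78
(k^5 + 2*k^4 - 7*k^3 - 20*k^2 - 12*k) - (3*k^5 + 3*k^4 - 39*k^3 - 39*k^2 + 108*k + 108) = -2*k^5 - k^4 + 32*k^3 + 19*k^2 - 120*k - 108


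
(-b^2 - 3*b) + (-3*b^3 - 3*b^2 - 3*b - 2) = -3*b^3 - 4*b^2 - 6*b - 2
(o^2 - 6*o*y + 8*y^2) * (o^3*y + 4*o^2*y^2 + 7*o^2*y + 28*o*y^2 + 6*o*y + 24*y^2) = o^5*y - 2*o^4*y^2 + 7*o^4*y - 16*o^3*y^3 - 14*o^3*y^2 + 6*o^3*y + 32*o^2*y^4 - 112*o^2*y^3 - 12*o^2*y^2 + 224*o*y^4 - 96*o*y^3 + 192*y^4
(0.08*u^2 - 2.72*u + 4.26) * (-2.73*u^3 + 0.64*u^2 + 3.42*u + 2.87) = -0.2184*u^5 + 7.4768*u^4 - 13.097*u^3 - 6.3464*u^2 + 6.7628*u + 12.2262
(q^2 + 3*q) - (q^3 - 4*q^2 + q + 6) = -q^3 + 5*q^2 + 2*q - 6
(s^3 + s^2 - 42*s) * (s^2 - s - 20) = s^5 - 63*s^3 + 22*s^2 + 840*s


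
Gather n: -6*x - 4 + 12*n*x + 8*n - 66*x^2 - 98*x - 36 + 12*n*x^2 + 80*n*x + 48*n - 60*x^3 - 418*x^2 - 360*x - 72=n*(12*x^2 + 92*x + 56) - 60*x^3 - 484*x^2 - 464*x - 112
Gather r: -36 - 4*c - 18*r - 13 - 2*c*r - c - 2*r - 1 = -5*c + r*(-2*c - 20) - 50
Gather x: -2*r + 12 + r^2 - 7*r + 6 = r^2 - 9*r + 18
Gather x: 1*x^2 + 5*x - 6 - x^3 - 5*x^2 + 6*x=-x^3 - 4*x^2 + 11*x - 6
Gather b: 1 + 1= 2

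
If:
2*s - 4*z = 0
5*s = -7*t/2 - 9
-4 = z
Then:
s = -8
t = 62/7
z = -4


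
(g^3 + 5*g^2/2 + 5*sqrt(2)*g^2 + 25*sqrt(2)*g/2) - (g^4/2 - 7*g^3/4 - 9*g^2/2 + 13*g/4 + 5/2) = -g^4/2 + 11*g^3/4 + 7*g^2 + 5*sqrt(2)*g^2 - 13*g/4 + 25*sqrt(2)*g/2 - 5/2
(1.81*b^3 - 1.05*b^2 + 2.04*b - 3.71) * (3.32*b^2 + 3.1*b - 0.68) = 6.0092*b^5 + 2.125*b^4 + 2.287*b^3 - 5.2792*b^2 - 12.8882*b + 2.5228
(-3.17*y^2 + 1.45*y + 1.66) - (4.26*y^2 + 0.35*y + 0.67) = -7.43*y^2 + 1.1*y + 0.99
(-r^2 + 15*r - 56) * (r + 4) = -r^3 + 11*r^2 + 4*r - 224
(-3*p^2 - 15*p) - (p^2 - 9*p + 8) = -4*p^2 - 6*p - 8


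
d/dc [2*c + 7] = 2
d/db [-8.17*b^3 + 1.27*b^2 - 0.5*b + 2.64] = -24.51*b^2 + 2.54*b - 0.5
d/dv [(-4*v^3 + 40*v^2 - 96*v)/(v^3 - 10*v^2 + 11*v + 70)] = 8*(13*v^3 - 170*v^2 + 700*v - 840)/(v^6 - 20*v^5 + 122*v^4 - 80*v^3 - 1279*v^2 + 1540*v + 4900)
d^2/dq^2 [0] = 0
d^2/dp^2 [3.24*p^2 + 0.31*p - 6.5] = 6.48000000000000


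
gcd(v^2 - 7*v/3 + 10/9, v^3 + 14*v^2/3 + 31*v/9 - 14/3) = v - 2/3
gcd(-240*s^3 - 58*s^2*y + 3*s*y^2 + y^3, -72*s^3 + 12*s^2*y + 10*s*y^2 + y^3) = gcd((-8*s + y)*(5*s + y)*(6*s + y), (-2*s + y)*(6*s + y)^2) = 6*s + y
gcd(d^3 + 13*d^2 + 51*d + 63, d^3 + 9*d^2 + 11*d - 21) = d^2 + 10*d + 21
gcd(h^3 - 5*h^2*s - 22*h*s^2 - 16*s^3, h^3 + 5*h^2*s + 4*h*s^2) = h + s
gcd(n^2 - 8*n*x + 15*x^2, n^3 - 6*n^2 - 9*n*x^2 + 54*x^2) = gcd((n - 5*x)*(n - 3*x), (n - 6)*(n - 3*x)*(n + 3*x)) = -n + 3*x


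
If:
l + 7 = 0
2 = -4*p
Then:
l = -7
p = -1/2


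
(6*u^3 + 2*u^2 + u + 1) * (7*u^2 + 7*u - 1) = 42*u^5 + 56*u^4 + 15*u^3 + 12*u^2 + 6*u - 1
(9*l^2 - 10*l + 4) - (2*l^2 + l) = 7*l^2 - 11*l + 4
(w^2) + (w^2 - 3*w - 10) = 2*w^2 - 3*w - 10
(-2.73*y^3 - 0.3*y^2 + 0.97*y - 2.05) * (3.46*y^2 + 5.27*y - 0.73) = -9.4458*y^5 - 15.4251*y^4 + 3.7681*y^3 - 1.7621*y^2 - 11.5116*y + 1.4965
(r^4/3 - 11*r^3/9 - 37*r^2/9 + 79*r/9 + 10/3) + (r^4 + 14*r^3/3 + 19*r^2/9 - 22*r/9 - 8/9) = 4*r^4/3 + 31*r^3/9 - 2*r^2 + 19*r/3 + 22/9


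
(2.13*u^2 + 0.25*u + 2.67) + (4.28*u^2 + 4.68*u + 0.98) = 6.41*u^2 + 4.93*u + 3.65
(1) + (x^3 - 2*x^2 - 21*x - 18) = x^3 - 2*x^2 - 21*x - 17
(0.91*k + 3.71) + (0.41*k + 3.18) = 1.32*k + 6.89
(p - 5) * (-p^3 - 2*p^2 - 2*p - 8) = -p^4 + 3*p^3 + 8*p^2 + 2*p + 40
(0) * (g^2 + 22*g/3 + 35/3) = 0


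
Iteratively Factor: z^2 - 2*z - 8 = (z - 4)*(z + 2)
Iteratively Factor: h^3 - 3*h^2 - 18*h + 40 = (h + 4)*(h^2 - 7*h + 10) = (h - 5)*(h + 4)*(h - 2)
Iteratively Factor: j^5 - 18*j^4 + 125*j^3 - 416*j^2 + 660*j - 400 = (j - 4)*(j^4 - 14*j^3 + 69*j^2 - 140*j + 100) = (j - 5)*(j - 4)*(j^3 - 9*j^2 + 24*j - 20) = (j - 5)*(j - 4)*(j - 2)*(j^2 - 7*j + 10) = (j - 5)*(j - 4)*(j - 2)^2*(j - 5)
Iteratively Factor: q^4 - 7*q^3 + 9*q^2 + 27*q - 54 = (q - 3)*(q^3 - 4*q^2 - 3*q + 18) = (q - 3)^2*(q^2 - q - 6) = (q - 3)^2*(q + 2)*(q - 3)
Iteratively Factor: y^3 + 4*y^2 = (y)*(y^2 + 4*y) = y*(y + 4)*(y)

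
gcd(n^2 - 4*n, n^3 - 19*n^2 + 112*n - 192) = 1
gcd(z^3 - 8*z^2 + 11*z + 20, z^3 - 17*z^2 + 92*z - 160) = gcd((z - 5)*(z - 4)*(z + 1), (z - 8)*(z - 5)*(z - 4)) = z^2 - 9*z + 20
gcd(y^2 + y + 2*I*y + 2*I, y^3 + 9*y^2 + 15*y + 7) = y + 1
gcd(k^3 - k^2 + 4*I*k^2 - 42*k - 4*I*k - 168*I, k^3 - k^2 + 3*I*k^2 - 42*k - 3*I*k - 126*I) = k^2 - k - 42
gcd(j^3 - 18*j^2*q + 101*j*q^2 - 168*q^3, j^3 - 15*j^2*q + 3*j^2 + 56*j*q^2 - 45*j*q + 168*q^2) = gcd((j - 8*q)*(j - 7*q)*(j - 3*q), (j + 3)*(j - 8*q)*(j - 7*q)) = j^2 - 15*j*q + 56*q^2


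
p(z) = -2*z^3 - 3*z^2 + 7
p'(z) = -6*z^2 - 6*z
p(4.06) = -176.30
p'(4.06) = -123.26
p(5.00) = -318.00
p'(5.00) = -180.00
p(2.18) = -27.98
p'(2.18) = -41.59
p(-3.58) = 60.32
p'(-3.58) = -55.42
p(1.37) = -3.77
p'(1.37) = -19.48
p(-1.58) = 7.40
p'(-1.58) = -5.50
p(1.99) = -20.64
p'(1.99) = -35.70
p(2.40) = -37.93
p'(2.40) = -48.96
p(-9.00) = 1222.00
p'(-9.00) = -432.00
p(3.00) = -74.00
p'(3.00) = -72.00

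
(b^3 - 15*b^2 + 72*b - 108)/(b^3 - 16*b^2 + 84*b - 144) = (b - 3)/(b - 4)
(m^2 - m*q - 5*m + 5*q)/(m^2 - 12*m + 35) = (m - q)/(m - 7)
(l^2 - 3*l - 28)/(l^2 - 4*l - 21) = (l + 4)/(l + 3)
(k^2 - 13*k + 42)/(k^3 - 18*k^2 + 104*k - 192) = (k - 7)/(k^2 - 12*k + 32)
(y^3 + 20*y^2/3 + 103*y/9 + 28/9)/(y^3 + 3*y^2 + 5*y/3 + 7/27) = 3*(y + 4)/(3*y + 1)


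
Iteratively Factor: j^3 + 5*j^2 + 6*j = (j)*(j^2 + 5*j + 6) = j*(j + 2)*(j + 3)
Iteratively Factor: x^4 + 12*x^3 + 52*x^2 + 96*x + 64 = (x + 4)*(x^3 + 8*x^2 + 20*x + 16) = (x + 4)^2*(x^2 + 4*x + 4) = (x + 2)*(x + 4)^2*(x + 2)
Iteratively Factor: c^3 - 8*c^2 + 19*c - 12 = (c - 1)*(c^2 - 7*c + 12) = (c - 4)*(c - 1)*(c - 3)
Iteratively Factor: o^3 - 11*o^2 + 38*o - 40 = (o - 4)*(o^2 - 7*o + 10) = (o - 5)*(o - 4)*(o - 2)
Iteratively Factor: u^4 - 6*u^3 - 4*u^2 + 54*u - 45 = (u - 5)*(u^3 - u^2 - 9*u + 9) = (u - 5)*(u + 3)*(u^2 - 4*u + 3) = (u - 5)*(u - 1)*(u + 3)*(u - 3)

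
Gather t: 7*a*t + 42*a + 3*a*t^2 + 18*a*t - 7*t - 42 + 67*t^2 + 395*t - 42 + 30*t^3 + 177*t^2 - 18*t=42*a + 30*t^3 + t^2*(3*a + 244) + t*(25*a + 370) - 84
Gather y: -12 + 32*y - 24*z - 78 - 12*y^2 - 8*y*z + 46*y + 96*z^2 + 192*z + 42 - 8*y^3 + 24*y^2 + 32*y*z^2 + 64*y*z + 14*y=-8*y^3 + 12*y^2 + y*(32*z^2 + 56*z + 92) + 96*z^2 + 168*z - 48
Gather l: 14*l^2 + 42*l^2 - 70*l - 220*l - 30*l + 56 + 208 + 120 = 56*l^2 - 320*l + 384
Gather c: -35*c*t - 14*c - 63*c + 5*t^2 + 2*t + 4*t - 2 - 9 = c*(-35*t - 77) + 5*t^2 + 6*t - 11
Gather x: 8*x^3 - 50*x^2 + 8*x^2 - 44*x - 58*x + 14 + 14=8*x^3 - 42*x^2 - 102*x + 28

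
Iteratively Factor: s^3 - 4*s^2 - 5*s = (s + 1)*(s^2 - 5*s) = (s - 5)*(s + 1)*(s)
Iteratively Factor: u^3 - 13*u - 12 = (u + 1)*(u^2 - u - 12) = (u - 4)*(u + 1)*(u + 3)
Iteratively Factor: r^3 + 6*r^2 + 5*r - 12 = (r + 3)*(r^2 + 3*r - 4) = (r + 3)*(r + 4)*(r - 1)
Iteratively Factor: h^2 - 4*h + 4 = (h - 2)*(h - 2)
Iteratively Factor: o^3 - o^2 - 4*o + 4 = (o - 2)*(o^2 + o - 2) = (o - 2)*(o - 1)*(o + 2)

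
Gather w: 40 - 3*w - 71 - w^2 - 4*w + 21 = -w^2 - 7*w - 10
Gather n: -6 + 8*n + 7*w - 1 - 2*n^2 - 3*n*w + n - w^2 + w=-2*n^2 + n*(9 - 3*w) - w^2 + 8*w - 7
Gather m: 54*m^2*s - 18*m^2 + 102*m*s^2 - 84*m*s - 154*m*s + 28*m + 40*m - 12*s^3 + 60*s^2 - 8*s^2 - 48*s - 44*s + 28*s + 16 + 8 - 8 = m^2*(54*s - 18) + m*(102*s^2 - 238*s + 68) - 12*s^3 + 52*s^2 - 64*s + 16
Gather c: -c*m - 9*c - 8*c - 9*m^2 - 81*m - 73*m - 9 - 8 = c*(-m - 17) - 9*m^2 - 154*m - 17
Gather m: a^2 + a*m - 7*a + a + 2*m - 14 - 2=a^2 - 6*a + m*(a + 2) - 16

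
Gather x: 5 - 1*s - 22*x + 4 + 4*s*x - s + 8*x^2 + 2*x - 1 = -2*s + 8*x^2 + x*(4*s - 20) + 8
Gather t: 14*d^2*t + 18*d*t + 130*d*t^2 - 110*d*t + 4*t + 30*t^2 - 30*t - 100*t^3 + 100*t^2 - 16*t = -100*t^3 + t^2*(130*d + 130) + t*(14*d^2 - 92*d - 42)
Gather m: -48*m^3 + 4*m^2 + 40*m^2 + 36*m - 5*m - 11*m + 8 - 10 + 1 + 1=-48*m^3 + 44*m^2 + 20*m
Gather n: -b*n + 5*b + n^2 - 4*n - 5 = 5*b + n^2 + n*(-b - 4) - 5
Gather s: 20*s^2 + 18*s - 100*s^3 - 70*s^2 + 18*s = -100*s^3 - 50*s^2 + 36*s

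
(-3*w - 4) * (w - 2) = -3*w^2 + 2*w + 8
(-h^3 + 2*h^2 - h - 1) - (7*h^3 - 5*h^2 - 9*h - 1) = -8*h^3 + 7*h^2 + 8*h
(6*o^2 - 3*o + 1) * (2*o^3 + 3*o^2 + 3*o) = 12*o^5 + 12*o^4 + 11*o^3 - 6*o^2 + 3*o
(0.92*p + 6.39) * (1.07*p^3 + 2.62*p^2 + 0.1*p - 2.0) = 0.9844*p^4 + 9.2477*p^3 + 16.8338*p^2 - 1.201*p - 12.78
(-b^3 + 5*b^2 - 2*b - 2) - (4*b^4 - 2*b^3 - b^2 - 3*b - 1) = -4*b^4 + b^3 + 6*b^2 + b - 1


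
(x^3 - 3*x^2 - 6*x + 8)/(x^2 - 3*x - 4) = (x^2 + x - 2)/(x + 1)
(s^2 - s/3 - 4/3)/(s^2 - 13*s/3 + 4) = (s + 1)/(s - 3)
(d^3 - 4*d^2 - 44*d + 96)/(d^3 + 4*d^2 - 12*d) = (d - 8)/d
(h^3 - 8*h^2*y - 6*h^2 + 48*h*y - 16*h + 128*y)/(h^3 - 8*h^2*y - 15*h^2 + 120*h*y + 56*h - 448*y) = (h + 2)/(h - 7)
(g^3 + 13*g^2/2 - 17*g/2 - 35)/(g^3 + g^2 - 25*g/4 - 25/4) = 2*(g^2 + 9*g + 14)/(2*g^2 + 7*g + 5)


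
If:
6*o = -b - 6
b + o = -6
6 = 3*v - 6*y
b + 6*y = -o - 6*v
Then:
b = -6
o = 0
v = 4/3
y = -1/3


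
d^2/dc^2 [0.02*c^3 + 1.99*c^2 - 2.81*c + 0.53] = 0.12*c + 3.98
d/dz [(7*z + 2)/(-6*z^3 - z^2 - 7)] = (-42*z^3 - 7*z^2 + 2*z*(7*z + 2)*(9*z + 1) - 49)/(6*z^3 + z^2 + 7)^2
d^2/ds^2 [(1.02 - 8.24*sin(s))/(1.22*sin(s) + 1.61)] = (5.32907051820075e-15*sin(s)^3 - 17.703176*sin(s)^2 + 23.362388*sin(s) + 35.406352)/(1.815848*sin(s)^3 + 7.188972*sin(s)^2 + 9.487086*sin(s) + 4.173281)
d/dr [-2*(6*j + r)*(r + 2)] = -12*j - 4*r - 4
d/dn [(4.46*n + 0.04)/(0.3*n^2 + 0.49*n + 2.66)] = (-1.338*n^2 - 0.024*n + 11.844)/(0.09*n^4 + 0.294*n^3 + 1.8361*n^2 + 2.6068*n + 7.0756)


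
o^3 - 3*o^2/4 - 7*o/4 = o*(o - 7/4)*(o + 1)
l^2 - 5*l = l*(l - 5)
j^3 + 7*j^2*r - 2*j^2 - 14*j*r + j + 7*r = (j - 1)^2*(j + 7*r)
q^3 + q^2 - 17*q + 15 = (q - 3)*(q - 1)*(q + 5)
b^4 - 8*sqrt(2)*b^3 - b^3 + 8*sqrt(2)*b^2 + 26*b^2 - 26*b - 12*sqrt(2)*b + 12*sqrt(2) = (b - 1)*(b - 6*sqrt(2))*(b - sqrt(2))^2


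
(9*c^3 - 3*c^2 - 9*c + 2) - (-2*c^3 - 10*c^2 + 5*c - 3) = 11*c^3 + 7*c^2 - 14*c + 5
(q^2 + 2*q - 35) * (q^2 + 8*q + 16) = q^4 + 10*q^3 - 3*q^2 - 248*q - 560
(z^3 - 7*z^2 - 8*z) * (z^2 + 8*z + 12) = z^5 + z^4 - 52*z^3 - 148*z^2 - 96*z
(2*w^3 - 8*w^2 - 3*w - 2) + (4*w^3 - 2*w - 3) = 6*w^3 - 8*w^2 - 5*w - 5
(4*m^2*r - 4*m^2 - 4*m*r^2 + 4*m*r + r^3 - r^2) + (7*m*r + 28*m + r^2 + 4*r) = 4*m^2*r - 4*m^2 - 4*m*r^2 + 11*m*r + 28*m + r^3 + 4*r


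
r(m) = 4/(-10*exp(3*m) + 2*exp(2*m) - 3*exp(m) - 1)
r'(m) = 4*(30*exp(3*m) - 4*exp(2*m) + 3*exp(m))/(-10*exp(3*m) + 2*exp(2*m) - 3*exp(m) - 1)^2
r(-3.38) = -3.64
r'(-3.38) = 0.33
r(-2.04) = -2.90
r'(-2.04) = 0.82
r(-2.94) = -3.46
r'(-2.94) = 0.46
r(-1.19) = -1.99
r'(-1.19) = 1.37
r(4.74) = -0.00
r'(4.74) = 0.00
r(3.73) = -0.00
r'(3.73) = 0.00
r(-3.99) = -3.79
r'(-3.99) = 0.20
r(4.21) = -0.00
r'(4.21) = 0.00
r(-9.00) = -4.00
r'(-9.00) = 0.00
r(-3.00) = -3.49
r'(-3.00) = 0.44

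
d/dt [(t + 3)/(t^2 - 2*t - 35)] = (t^2 - 2*t - 2*(t - 1)*(t + 3) - 35)/(-t^2 + 2*t + 35)^2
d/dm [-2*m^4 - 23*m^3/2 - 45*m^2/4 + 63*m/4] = -8*m^3 - 69*m^2/2 - 45*m/2 + 63/4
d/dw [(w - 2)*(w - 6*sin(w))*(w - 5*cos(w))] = (2 - w)*(w - 5*cos(w))*(6*cos(w) - 1) + (w - 2)*(w - 6*sin(w))*(5*sin(w) + 1) + (w - 6*sin(w))*(w - 5*cos(w))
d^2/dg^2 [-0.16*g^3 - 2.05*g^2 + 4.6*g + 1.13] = -0.96*g - 4.1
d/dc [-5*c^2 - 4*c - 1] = -10*c - 4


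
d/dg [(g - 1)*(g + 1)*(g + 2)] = 3*g^2 + 4*g - 1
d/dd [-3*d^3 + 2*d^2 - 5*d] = -9*d^2 + 4*d - 5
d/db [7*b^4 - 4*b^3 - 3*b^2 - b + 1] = 28*b^3 - 12*b^2 - 6*b - 1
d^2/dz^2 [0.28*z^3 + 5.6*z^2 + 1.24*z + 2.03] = 1.68*z + 11.2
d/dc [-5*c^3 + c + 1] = 1 - 15*c^2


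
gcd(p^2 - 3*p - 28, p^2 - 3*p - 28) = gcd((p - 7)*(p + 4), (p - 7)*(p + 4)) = p^2 - 3*p - 28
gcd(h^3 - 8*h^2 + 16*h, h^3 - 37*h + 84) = h - 4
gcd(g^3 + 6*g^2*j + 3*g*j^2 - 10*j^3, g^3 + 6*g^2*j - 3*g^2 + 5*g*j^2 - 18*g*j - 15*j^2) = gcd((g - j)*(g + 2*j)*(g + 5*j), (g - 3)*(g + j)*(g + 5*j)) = g + 5*j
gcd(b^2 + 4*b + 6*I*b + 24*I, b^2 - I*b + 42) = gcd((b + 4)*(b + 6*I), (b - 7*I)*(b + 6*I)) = b + 6*I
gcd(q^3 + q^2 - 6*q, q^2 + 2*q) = q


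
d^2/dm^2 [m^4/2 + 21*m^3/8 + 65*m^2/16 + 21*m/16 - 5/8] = 6*m^2 + 63*m/4 + 65/8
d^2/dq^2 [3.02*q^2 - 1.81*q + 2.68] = 6.04000000000000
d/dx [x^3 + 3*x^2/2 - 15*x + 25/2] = 3*x^2 + 3*x - 15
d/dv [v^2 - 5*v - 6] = 2*v - 5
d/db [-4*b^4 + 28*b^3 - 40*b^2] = 4*b*(-4*b^2 + 21*b - 20)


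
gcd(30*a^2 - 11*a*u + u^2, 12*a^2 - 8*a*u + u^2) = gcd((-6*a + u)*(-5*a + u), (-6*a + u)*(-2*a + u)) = -6*a + u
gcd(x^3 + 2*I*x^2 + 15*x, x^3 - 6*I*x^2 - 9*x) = x^2 - 3*I*x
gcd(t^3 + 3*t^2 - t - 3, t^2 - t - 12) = t + 3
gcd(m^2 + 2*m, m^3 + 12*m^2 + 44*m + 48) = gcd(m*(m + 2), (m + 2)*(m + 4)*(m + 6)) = m + 2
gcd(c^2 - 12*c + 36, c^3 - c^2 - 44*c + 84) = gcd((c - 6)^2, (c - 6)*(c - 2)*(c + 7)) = c - 6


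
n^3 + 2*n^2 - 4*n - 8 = (n - 2)*(n + 2)^2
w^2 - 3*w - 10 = (w - 5)*(w + 2)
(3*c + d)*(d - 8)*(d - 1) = 3*c*d^2 - 27*c*d + 24*c + d^3 - 9*d^2 + 8*d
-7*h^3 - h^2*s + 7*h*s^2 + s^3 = (-h + s)*(h + s)*(7*h + s)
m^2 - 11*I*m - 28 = (m - 7*I)*(m - 4*I)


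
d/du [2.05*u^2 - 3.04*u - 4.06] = 4.1*u - 3.04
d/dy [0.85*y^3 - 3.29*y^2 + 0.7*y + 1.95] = 2.55*y^2 - 6.58*y + 0.7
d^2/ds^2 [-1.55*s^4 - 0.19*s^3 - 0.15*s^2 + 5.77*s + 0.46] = -18.6*s^2 - 1.14*s - 0.3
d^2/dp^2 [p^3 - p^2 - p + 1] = 6*p - 2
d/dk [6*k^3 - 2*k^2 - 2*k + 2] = 18*k^2 - 4*k - 2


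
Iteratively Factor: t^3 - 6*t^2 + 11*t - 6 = (t - 2)*(t^2 - 4*t + 3) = (t - 2)*(t - 1)*(t - 3)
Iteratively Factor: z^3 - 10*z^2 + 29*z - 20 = (z - 1)*(z^2 - 9*z + 20) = (z - 4)*(z - 1)*(z - 5)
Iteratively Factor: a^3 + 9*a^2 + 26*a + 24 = (a + 4)*(a^2 + 5*a + 6) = (a + 2)*(a + 4)*(a + 3)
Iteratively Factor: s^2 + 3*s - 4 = (s + 4)*(s - 1)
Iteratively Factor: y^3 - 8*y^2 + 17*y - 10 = (y - 5)*(y^2 - 3*y + 2) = (y - 5)*(y - 2)*(y - 1)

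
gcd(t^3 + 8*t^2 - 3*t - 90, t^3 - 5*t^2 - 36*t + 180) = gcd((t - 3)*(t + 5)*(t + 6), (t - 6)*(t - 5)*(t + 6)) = t + 6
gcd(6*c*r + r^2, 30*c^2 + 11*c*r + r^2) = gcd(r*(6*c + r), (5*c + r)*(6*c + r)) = 6*c + r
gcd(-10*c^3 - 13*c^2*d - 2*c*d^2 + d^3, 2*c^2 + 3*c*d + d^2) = 2*c^2 + 3*c*d + d^2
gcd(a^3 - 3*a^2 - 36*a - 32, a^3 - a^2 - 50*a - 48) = a^2 - 7*a - 8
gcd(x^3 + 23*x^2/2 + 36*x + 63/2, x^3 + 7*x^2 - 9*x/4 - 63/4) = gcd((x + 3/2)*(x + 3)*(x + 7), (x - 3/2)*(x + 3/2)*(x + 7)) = x^2 + 17*x/2 + 21/2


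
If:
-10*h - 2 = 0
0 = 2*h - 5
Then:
No Solution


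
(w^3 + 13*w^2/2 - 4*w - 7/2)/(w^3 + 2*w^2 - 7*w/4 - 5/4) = 2*(w + 7)/(2*w + 5)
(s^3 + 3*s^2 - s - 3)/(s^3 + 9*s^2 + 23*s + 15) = (s - 1)/(s + 5)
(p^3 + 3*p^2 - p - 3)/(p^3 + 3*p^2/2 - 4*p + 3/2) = 2*(p + 1)/(2*p - 1)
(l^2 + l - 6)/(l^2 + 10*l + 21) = (l - 2)/(l + 7)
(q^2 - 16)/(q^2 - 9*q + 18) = (q^2 - 16)/(q^2 - 9*q + 18)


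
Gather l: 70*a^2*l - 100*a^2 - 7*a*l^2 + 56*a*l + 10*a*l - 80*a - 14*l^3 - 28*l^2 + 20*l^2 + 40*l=-100*a^2 - 80*a - 14*l^3 + l^2*(-7*a - 8) + l*(70*a^2 + 66*a + 40)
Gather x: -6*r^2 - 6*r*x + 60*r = -6*r^2 - 6*r*x + 60*r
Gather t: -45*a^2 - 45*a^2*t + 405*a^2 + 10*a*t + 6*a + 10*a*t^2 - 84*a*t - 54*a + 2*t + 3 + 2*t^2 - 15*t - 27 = 360*a^2 - 48*a + t^2*(10*a + 2) + t*(-45*a^2 - 74*a - 13) - 24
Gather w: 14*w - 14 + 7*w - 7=21*w - 21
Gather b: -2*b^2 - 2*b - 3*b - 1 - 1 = -2*b^2 - 5*b - 2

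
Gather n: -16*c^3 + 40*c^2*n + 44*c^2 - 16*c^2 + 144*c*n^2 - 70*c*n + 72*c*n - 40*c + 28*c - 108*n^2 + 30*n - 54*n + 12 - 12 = -16*c^3 + 28*c^2 - 12*c + n^2*(144*c - 108) + n*(40*c^2 + 2*c - 24)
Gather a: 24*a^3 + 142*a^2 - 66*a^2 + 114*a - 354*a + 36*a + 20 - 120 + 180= 24*a^3 + 76*a^2 - 204*a + 80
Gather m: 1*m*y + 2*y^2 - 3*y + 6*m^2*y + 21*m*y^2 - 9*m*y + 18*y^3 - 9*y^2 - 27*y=6*m^2*y + m*(21*y^2 - 8*y) + 18*y^3 - 7*y^2 - 30*y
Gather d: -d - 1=-d - 1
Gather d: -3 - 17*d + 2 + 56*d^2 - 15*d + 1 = 56*d^2 - 32*d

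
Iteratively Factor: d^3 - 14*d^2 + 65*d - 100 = (d - 5)*(d^2 - 9*d + 20) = (d - 5)*(d - 4)*(d - 5)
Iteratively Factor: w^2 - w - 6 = (w + 2)*(w - 3)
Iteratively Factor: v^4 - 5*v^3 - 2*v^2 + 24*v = (v + 2)*(v^3 - 7*v^2 + 12*v) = (v - 3)*(v + 2)*(v^2 - 4*v) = (v - 4)*(v - 3)*(v + 2)*(v)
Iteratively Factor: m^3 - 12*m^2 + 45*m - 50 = (m - 5)*(m^2 - 7*m + 10) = (m - 5)^2*(m - 2)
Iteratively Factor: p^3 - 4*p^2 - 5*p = (p + 1)*(p^2 - 5*p) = p*(p + 1)*(p - 5)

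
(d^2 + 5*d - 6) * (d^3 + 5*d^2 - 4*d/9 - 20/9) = d^5 + 10*d^4 + 167*d^3/9 - 310*d^2/9 - 76*d/9 + 40/3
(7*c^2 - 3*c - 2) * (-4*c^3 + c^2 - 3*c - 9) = -28*c^5 + 19*c^4 - 16*c^3 - 56*c^2 + 33*c + 18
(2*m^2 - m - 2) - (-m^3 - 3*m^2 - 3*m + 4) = m^3 + 5*m^2 + 2*m - 6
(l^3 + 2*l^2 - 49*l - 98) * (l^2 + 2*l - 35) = l^5 + 4*l^4 - 80*l^3 - 266*l^2 + 1519*l + 3430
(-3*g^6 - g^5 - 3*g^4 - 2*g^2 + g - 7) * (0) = 0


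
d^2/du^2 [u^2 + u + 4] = 2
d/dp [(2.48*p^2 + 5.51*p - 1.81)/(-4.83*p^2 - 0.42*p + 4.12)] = (25.5717*p^2 + 2.9506*p + 21.941)/(23.3289*p^4 + 4.0572*p^3 - 39.6228*p^2 - 3.4608*p + 16.9744)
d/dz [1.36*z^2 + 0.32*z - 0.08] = 2.72*z + 0.32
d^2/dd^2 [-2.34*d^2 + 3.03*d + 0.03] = -4.68000000000000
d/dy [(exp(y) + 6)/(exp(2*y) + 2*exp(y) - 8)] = (-2*(exp(y) + 1)*(exp(y) + 6) + exp(2*y) + 2*exp(y) - 8)*exp(y)/(exp(2*y) + 2*exp(y) - 8)^2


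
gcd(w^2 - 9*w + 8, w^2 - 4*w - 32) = w - 8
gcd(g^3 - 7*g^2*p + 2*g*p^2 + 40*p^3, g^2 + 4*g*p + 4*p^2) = g + 2*p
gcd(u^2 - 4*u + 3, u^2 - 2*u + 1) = u - 1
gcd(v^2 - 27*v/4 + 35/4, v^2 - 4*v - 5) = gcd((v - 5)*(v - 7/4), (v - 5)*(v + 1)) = v - 5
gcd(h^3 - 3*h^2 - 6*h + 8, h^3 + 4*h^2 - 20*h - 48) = h^2 - 2*h - 8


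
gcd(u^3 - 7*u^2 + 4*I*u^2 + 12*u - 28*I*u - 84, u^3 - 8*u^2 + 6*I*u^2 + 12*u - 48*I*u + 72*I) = u + 6*I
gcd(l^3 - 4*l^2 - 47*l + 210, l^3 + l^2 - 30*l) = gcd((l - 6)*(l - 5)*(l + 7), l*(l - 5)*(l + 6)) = l - 5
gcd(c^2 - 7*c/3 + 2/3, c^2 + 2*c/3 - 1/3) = c - 1/3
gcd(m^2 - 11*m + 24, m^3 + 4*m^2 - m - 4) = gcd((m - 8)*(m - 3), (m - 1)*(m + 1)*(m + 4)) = 1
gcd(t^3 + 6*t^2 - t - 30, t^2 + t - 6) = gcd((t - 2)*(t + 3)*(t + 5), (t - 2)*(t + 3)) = t^2 + t - 6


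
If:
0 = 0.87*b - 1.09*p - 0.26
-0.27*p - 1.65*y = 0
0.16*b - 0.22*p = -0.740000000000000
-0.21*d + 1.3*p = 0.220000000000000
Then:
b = 50.81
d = 248.54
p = 40.32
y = -6.60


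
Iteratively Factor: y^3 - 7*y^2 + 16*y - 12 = (y - 2)*(y^2 - 5*y + 6) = (y - 2)^2*(y - 3)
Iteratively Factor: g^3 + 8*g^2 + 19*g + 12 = (g + 1)*(g^2 + 7*g + 12) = (g + 1)*(g + 3)*(g + 4)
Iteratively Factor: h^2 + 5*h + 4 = (h + 4)*(h + 1)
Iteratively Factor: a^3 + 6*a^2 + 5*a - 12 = (a - 1)*(a^2 + 7*a + 12) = (a - 1)*(a + 3)*(a + 4)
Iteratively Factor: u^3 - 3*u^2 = (u)*(u^2 - 3*u) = u*(u - 3)*(u)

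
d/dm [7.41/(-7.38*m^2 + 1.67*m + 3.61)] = (109.3716*m - 12.3747)/(-7.38*m^2 + 1.67*m + 3.61)^2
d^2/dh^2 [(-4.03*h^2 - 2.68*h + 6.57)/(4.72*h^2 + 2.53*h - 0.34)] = (1.13686837721616e-13*h^4 - 23.1629280000001*h^3 + 839.410464*h^2 + 444.932688*h + 99.65249)/(105.154048*h^6 + 169.093056*h^5 + 67.912776*h^4 - 8.166587*h^3 - 4.892022*h^2 + 0.877404*h - 0.039304)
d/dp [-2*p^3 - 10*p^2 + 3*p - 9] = -6*p^2 - 20*p + 3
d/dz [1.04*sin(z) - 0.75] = 1.04*cos(z)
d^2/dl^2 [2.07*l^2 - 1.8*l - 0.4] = 4.14000000000000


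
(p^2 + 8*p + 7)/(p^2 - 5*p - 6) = (p + 7)/(p - 6)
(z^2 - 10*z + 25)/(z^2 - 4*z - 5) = (z - 5)/(z + 1)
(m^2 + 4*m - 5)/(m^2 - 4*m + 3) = (m + 5)/(m - 3)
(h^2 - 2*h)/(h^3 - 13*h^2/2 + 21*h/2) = 2*(h - 2)/(2*h^2 - 13*h + 21)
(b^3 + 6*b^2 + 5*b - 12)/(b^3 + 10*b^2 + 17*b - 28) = (b + 3)/(b + 7)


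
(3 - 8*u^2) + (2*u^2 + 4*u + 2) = -6*u^2 + 4*u + 5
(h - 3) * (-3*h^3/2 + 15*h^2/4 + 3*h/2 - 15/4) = -3*h^4/2 + 33*h^3/4 - 39*h^2/4 - 33*h/4 + 45/4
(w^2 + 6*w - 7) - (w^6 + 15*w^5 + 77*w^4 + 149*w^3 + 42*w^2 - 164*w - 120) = -w^6 - 15*w^5 - 77*w^4 - 149*w^3 - 41*w^2 + 170*w + 113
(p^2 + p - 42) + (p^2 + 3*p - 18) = 2*p^2 + 4*p - 60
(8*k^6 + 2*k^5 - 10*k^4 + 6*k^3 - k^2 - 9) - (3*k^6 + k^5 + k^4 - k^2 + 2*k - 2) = 5*k^6 + k^5 - 11*k^4 + 6*k^3 - 2*k - 7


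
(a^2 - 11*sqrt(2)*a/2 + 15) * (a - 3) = a^3 - 11*sqrt(2)*a^2/2 - 3*a^2 + 15*a + 33*sqrt(2)*a/2 - 45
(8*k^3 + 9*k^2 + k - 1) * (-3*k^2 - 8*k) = -24*k^5 - 91*k^4 - 75*k^3 - 5*k^2 + 8*k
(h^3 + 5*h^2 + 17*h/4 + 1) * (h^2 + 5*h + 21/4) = h^5 + 10*h^4 + 69*h^3/2 + 97*h^2/2 + 437*h/16 + 21/4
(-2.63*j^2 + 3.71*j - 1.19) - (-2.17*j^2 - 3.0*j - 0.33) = -0.46*j^2 + 6.71*j - 0.86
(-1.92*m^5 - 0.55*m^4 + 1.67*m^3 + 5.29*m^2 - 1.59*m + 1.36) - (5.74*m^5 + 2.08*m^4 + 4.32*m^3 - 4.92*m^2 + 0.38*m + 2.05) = -7.66*m^5 - 2.63*m^4 - 2.65*m^3 + 10.21*m^2 - 1.97*m - 0.69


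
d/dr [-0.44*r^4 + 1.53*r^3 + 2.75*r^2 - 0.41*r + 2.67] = -1.76*r^3 + 4.59*r^2 + 5.5*r - 0.41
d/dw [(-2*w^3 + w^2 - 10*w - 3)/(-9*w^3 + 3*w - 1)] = (9*w^4 - 192*w^3 - 72*w^2 - 2*w + 19)/(81*w^6 - 54*w^4 + 18*w^3 + 9*w^2 - 6*w + 1)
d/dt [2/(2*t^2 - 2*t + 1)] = 4*(1 - 2*t)/(2*t^2 - 2*t + 1)^2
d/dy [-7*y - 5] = -7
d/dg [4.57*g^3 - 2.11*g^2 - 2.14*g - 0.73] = 13.71*g^2 - 4.22*g - 2.14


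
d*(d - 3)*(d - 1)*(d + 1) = d^4 - 3*d^3 - d^2 + 3*d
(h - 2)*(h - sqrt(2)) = h^2 - 2*h - sqrt(2)*h + 2*sqrt(2)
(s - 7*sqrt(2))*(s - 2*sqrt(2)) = s^2 - 9*sqrt(2)*s + 28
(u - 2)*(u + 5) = u^2 + 3*u - 10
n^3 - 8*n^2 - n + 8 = (n - 8)*(n - 1)*(n + 1)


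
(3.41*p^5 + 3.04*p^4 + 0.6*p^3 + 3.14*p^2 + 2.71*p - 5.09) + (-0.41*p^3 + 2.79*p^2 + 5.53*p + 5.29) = 3.41*p^5 + 3.04*p^4 + 0.19*p^3 + 5.93*p^2 + 8.24*p + 0.2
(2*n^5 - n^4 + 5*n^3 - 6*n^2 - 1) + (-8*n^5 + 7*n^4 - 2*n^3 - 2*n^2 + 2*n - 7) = -6*n^5 + 6*n^4 + 3*n^3 - 8*n^2 + 2*n - 8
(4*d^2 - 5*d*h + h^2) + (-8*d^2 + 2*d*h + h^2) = -4*d^2 - 3*d*h + 2*h^2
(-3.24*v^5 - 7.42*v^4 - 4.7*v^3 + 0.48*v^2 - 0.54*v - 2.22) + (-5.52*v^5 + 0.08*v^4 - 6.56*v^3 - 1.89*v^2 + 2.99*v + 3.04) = -8.76*v^5 - 7.34*v^4 - 11.26*v^3 - 1.41*v^2 + 2.45*v + 0.82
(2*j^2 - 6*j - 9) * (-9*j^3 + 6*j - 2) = -18*j^5 + 54*j^4 + 93*j^3 - 40*j^2 - 42*j + 18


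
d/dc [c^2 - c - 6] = 2*c - 1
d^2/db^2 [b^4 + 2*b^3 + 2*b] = 12*b*(b + 1)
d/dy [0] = 0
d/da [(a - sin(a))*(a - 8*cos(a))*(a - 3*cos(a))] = (a - sin(a))*(a - 8*cos(a))*(3*sin(a) + 1) + (a - sin(a))*(a - 3*cos(a))*(8*sin(a) + 1) - (a - 8*cos(a))*(a - 3*cos(a))*(cos(a) - 1)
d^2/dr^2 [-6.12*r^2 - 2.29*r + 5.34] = -12.2400000000000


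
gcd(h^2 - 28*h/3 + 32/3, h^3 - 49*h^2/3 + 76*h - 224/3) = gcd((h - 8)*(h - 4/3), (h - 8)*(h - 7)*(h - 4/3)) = h^2 - 28*h/3 + 32/3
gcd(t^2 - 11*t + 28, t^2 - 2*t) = 1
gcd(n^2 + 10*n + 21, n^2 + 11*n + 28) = n + 7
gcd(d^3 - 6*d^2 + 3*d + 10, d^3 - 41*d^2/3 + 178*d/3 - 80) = d - 5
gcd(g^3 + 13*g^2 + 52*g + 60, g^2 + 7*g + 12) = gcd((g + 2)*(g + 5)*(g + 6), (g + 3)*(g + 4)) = 1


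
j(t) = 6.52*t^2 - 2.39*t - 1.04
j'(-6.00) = -80.63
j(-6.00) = 248.02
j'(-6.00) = -80.63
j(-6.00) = 248.02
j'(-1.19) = -17.91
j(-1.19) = 11.04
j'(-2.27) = -31.99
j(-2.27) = 37.98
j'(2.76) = 33.60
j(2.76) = 42.03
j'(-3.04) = -42.03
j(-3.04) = 66.48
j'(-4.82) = -65.24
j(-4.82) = 161.96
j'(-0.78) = -12.56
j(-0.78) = 4.79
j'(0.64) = 5.96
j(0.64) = 0.10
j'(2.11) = 25.12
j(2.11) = 22.94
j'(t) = 13.04*t - 2.39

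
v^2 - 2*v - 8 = (v - 4)*(v + 2)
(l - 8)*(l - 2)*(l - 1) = l^3 - 11*l^2 + 26*l - 16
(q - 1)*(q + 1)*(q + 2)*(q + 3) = q^4 + 5*q^3 + 5*q^2 - 5*q - 6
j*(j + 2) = j^2 + 2*j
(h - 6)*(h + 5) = h^2 - h - 30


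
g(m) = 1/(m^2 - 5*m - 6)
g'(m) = (5 - 2*m)/(m^2 - 5*m - 6)^2 = (5 - 2*m)/(-m^2 + 5*m + 6)^2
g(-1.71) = 0.18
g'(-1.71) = 0.28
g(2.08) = -0.08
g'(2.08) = 0.01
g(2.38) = -0.08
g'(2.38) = 0.00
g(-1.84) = 0.15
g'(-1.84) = 0.20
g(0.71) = -0.11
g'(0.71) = 0.04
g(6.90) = 0.14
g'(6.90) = -0.17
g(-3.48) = 0.04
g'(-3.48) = 0.02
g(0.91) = -0.10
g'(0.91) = 0.03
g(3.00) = -0.08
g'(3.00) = -0.00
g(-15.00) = 0.00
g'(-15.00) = 0.00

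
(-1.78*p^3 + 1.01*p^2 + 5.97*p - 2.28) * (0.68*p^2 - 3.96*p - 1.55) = -1.2104*p^5 + 7.7356*p^4 + 2.819*p^3 - 26.7571*p^2 - 0.224700000000002*p + 3.534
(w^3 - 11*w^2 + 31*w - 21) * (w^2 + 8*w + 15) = w^5 - 3*w^4 - 42*w^3 + 62*w^2 + 297*w - 315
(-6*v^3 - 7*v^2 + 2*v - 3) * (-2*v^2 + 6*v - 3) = 12*v^5 - 22*v^4 - 28*v^3 + 39*v^2 - 24*v + 9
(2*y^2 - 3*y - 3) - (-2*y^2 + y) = 4*y^2 - 4*y - 3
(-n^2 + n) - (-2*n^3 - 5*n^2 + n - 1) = 2*n^3 + 4*n^2 + 1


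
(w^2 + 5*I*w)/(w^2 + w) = (w + 5*I)/(w + 1)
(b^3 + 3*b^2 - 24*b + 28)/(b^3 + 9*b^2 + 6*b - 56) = (b - 2)/(b + 4)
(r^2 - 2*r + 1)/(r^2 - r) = (r - 1)/r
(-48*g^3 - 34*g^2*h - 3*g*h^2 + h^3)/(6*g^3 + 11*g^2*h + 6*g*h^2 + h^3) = (-8*g + h)/(g + h)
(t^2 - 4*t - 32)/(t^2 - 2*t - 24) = (t - 8)/(t - 6)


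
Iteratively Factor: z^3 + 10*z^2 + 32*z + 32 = (z + 2)*(z^2 + 8*z + 16) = (z + 2)*(z + 4)*(z + 4)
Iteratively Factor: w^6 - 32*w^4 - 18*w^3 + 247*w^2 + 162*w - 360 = (w - 5)*(w^5 + 5*w^4 - 7*w^3 - 53*w^2 - 18*w + 72) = (w - 5)*(w - 1)*(w^4 + 6*w^3 - w^2 - 54*w - 72) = (w - 5)*(w - 1)*(w + 3)*(w^3 + 3*w^2 - 10*w - 24) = (w - 5)*(w - 1)*(w + 2)*(w + 3)*(w^2 + w - 12) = (w - 5)*(w - 3)*(w - 1)*(w + 2)*(w + 3)*(w + 4)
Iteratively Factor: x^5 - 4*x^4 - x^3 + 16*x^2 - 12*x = (x + 2)*(x^4 - 6*x^3 + 11*x^2 - 6*x) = (x - 1)*(x + 2)*(x^3 - 5*x^2 + 6*x) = (x - 3)*(x - 1)*(x + 2)*(x^2 - 2*x) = (x - 3)*(x - 2)*(x - 1)*(x + 2)*(x)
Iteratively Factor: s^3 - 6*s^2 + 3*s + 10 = (s + 1)*(s^2 - 7*s + 10) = (s - 5)*(s + 1)*(s - 2)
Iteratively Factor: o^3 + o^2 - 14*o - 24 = (o + 3)*(o^2 - 2*o - 8) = (o + 2)*(o + 3)*(o - 4)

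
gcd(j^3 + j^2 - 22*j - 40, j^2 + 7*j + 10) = j + 2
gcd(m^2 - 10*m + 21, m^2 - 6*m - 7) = m - 7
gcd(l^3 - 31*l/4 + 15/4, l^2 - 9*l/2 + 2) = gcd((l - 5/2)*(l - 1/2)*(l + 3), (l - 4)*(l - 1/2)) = l - 1/2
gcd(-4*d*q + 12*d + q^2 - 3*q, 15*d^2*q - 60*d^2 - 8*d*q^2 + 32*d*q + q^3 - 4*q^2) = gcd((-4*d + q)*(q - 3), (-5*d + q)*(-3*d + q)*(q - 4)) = 1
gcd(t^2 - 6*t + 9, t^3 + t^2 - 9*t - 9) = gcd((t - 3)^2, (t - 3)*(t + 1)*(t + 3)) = t - 3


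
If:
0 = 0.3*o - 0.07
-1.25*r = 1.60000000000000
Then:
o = 0.23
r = -1.28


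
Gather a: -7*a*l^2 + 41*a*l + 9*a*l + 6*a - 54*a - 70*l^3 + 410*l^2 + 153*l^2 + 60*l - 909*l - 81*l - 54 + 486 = a*(-7*l^2 + 50*l - 48) - 70*l^3 + 563*l^2 - 930*l + 432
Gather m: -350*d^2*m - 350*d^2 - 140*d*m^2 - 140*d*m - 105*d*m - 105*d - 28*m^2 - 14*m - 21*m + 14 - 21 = -350*d^2 - 105*d + m^2*(-140*d - 28) + m*(-350*d^2 - 245*d - 35) - 7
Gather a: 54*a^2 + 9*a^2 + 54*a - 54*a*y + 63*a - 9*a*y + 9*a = 63*a^2 + a*(126 - 63*y)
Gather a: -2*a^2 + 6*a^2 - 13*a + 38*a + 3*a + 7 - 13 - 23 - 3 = 4*a^2 + 28*a - 32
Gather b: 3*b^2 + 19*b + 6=3*b^2 + 19*b + 6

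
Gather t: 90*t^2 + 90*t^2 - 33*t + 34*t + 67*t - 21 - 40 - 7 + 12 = 180*t^2 + 68*t - 56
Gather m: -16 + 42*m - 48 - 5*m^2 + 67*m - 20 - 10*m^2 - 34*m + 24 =-15*m^2 + 75*m - 60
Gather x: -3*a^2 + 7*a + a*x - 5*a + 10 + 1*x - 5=-3*a^2 + 2*a + x*(a + 1) + 5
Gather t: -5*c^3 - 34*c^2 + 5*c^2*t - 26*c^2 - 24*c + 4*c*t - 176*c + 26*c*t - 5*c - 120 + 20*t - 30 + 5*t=-5*c^3 - 60*c^2 - 205*c + t*(5*c^2 + 30*c + 25) - 150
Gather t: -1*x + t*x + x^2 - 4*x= t*x + x^2 - 5*x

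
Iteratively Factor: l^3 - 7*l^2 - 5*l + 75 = (l + 3)*(l^2 - 10*l + 25) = (l - 5)*(l + 3)*(l - 5)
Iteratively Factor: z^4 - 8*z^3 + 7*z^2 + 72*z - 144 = (z + 3)*(z^3 - 11*z^2 + 40*z - 48) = (z - 4)*(z + 3)*(z^2 - 7*z + 12) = (z - 4)*(z - 3)*(z + 3)*(z - 4)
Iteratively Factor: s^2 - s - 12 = (s + 3)*(s - 4)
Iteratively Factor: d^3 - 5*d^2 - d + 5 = (d - 5)*(d^2 - 1) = (d - 5)*(d - 1)*(d + 1)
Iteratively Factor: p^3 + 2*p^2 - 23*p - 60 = (p + 4)*(p^2 - 2*p - 15) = (p - 5)*(p + 4)*(p + 3)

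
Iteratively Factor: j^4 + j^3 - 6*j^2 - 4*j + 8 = (j + 2)*(j^3 - j^2 - 4*j + 4) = (j - 1)*(j + 2)*(j^2 - 4) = (j - 2)*(j - 1)*(j + 2)*(j + 2)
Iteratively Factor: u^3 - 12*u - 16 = (u + 2)*(u^2 - 2*u - 8) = (u - 4)*(u + 2)*(u + 2)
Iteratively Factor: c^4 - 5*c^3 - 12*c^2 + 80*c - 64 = (c - 4)*(c^3 - c^2 - 16*c + 16) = (c - 4)*(c - 1)*(c^2 - 16) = (c - 4)*(c - 1)*(c + 4)*(c - 4)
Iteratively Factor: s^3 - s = (s)*(s^2 - 1) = s*(s - 1)*(s + 1)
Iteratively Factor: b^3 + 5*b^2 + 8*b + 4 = (b + 2)*(b^2 + 3*b + 2) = (b + 2)^2*(b + 1)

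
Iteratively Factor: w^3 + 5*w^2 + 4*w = (w)*(w^2 + 5*w + 4) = w*(w + 1)*(w + 4)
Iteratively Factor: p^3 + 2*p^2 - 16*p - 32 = (p - 4)*(p^2 + 6*p + 8) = (p - 4)*(p + 2)*(p + 4)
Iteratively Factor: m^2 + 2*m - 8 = (m - 2)*(m + 4)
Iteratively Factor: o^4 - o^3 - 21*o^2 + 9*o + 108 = (o - 4)*(o^3 + 3*o^2 - 9*o - 27) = (o - 4)*(o - 3)*(o^2 + 6*o + 9) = (o - 4)*(o - 3)*(o + 3)*(o + 3)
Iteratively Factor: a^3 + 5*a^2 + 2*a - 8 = (a - 1)*(a^2 + 6*a + 8) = (a - 1)*(a + 4)*(a + 2)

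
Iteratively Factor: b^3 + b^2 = (b)*(b^2 + b) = b*(b + 1)*(b)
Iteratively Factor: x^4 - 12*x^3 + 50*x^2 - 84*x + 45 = (x - 5)*(x^3 - 7*x^2 + 15*x - 9) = (x - 5)*(x - 3)*(x^2 - 4*x + 3) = (x - 5)*(x - 3)*(x - 1)*(x - 3)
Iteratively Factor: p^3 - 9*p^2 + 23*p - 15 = (p - 1)*(p^2 - 8*p + 15) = (p - 5)*(p - 1)*(p - 3)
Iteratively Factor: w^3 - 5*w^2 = (w - 5)*(w^2) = w*(w - 5)*(w)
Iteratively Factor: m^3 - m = (m - 1)*(m^2 + m) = (m - 1)*(m + 1)*(m)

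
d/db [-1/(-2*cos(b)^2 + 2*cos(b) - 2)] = (2*cos(b) - 1)*sin(b)/(2*(sin(b)^2 + cos(b) - 2)^2)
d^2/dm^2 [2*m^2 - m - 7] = 4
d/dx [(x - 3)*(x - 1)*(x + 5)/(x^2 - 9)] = (x^2 + 6*x + 17)/(x^2 + 6*x + 9)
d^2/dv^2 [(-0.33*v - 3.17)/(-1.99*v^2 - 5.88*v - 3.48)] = ((0.33*v + 3.17)*(3.98*v + 5.88)*(7.96*v + 11.76) - (3.9402*v + 16.4974)*(1.99*v^2 + 5.88*v + 3.48))/(1.99*v^2 + 5.88*v + 3.48)^3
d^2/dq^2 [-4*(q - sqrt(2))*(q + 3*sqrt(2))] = -8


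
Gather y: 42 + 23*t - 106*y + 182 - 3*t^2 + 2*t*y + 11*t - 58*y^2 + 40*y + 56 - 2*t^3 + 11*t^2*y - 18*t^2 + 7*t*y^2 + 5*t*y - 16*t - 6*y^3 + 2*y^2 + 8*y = -2*t^3 - 21*t^2 + 18*t - 6*y^3 + y^2*(7*t - 56) + y*(11*t^2 + 7*t - 58) + 280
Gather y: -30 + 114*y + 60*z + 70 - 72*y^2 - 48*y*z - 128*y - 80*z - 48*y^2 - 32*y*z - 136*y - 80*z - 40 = -120*y^2 + y*(-80*z - 150) - 100*z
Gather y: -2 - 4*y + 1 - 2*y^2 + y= -2*y^2 - 3*y - 1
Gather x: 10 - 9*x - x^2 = -x^2 - 9*x + 10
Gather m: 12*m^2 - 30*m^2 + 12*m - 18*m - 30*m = -18*m^2 - 36*m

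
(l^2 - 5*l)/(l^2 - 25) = l/(l + 5)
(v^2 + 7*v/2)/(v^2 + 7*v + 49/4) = 2*v/(2*v + 7)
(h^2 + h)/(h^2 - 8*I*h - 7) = h*(h + 1)/(h^2 - 8*I*h - 7)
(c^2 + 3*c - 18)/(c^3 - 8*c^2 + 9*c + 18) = (c + 6)/(c^2 - 5*c - 6)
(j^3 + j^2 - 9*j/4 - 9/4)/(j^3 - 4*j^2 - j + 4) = (j^2 - 9/4)/(j^2 - 5*j + 4)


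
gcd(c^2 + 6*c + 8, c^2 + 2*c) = c + 2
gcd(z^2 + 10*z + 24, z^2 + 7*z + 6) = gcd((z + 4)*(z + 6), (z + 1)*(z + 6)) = z + 6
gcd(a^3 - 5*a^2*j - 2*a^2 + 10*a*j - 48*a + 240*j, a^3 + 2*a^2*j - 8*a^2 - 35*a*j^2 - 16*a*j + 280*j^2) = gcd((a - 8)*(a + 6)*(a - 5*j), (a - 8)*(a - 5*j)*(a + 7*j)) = a^2 - 5*a*j - 8*a + 40*j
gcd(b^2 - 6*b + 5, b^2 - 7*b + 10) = b - 5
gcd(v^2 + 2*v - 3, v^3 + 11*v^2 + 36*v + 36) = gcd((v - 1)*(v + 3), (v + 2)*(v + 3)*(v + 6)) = v + 3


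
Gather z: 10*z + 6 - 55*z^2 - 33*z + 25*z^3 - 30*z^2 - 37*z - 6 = 25*z^3 - 85*z^2 - 60*z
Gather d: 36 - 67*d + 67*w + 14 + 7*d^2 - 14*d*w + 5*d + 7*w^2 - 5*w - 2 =7*d^2 + d*(-14*w - 62) + 7*w^2 + 62*w + 48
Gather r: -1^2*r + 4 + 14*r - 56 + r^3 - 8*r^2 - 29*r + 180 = r^3 - 8*r^2 - 16*r + 128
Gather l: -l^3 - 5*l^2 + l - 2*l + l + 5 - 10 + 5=-l^3 - 5*l^2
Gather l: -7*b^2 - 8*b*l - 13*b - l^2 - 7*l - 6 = -7*b^2 - 13*b - l^2 + l*(-8*b - 7) - 6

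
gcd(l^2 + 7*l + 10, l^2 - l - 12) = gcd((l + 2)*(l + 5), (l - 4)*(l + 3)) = 1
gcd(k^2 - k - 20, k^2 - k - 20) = k^2 - k - 20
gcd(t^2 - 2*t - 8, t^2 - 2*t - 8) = t^2 - 2*t - 8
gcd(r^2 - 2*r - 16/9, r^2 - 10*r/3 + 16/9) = r - 8/3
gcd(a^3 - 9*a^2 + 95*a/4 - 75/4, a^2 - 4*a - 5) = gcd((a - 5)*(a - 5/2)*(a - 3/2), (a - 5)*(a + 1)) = a - 5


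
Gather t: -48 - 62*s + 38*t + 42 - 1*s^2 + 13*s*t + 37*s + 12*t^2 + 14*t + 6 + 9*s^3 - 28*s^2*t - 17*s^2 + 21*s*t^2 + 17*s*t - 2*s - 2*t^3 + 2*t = 9*s^3 - 18*s^2 - 27*s - 2*t^3 + t^2*(21*s + 12) + t*(-28*s^2 + 30*s + 54)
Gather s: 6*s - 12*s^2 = -12*s^2 + 6*s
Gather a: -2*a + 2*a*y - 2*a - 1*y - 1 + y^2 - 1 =a*(2*y - 4) + y^2 - y - 2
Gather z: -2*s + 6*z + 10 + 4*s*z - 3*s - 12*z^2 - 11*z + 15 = -5*s - 12*z^2 + z*(4*s - 5) + 25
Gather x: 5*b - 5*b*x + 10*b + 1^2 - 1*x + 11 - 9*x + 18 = 15*b + x*(-5*b - 10) + 30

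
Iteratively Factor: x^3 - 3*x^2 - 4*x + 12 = (x - 2)*(x^2 - x - 6) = (x - 3)*(x - 2)*(x + 2)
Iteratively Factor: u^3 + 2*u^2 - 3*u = (u + 3)*(u^2 - u) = u*(u + 3)*(u - 1)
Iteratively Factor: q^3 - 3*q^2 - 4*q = (q - 4)*(q^2 + q) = (q - 4)*(q + 1)*(q)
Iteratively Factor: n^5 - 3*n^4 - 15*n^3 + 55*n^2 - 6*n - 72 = (n - 3)*(n^4 - 15*n^2 + 10*n + 24) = (n - 3)*(n + 1)*(n^3 - n^2 - 14*n + 24) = (n - 3)*(n - 2)*(n + 1)*(n^2 + n - 12) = (n - 3)*(n - 2)*(n + 1)*(n + 4)*(n - 3)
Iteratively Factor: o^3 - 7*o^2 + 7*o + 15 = (o - 3)*(o^2 - 4*o - 5) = (o - 5)*(o - 3)*(o + 1)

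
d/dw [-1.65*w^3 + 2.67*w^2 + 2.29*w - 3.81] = -4.95*w^2 + 5.34*w + 2.29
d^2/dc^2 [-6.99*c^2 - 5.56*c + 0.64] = -13.9800000000000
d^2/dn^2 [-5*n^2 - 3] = -10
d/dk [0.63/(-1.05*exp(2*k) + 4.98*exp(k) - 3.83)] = (1.323*exp(k) - 3.1374)*exp(k)/(1.05*exp(2*k) - 4.98*exp(k) + 3.83)^2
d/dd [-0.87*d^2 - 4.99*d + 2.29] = -1.74*d - 4.99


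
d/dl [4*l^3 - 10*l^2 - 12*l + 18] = 12*l^2 - 20*l - 12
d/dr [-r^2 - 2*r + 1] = -2*r - 2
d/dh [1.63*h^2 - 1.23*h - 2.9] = 3.26*h - 1.23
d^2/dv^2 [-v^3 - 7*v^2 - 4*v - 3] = -6*v - 14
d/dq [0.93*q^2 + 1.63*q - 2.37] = 1.86*q + 1.63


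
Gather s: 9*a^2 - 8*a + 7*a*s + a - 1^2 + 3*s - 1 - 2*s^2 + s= 9*a^2 - 7*a - 2*s^2 + s*(7*a + 4) - 2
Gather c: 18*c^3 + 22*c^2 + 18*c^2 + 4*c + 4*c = 18*c^3 + 40*c^2 + 8*c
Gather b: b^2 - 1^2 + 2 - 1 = b^2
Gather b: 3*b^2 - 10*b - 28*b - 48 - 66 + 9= 3*b^2 - 38*b - 105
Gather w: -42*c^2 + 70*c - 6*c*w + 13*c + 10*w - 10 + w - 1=-42*c^2 + 83*c + w*(11 - 6*c) - 11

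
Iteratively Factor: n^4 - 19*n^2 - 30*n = (n - 5)*(n^3 + 5*n^2 + 6*n) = (n - 5)*(n + 3)*(n^2 + 2*n) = n*(n - 5)*(n + 3)*(n + 2)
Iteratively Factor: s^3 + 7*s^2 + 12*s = (s)*(s^2 + 7*s + 12) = s*(s + 4)*(s + 3)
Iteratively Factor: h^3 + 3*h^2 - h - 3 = (h + 1)*(h^2 + 2*h - 3) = (h - 1)*(h + 1)*(h + 3)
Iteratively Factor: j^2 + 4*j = (j + 4)*(j)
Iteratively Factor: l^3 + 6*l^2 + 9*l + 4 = (l + 1)*(l^2 + 5*l + 4) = (l + 1)*(l + 4)*(l + 1)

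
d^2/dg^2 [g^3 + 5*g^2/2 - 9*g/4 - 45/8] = 6*g + 5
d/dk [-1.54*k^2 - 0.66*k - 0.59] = -3.08*k - 0.66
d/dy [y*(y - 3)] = 2*y - 3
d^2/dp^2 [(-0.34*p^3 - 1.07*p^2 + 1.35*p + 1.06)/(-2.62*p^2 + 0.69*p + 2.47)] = (3.5527136788005e-15*p^5 - 9.940888*p^3 + 1.365576*p^2 - 28.474896*p + 2.928836)/(17.984728*p^6 - 14.209308*p^5 - 47.123058*p^4 + 26.463087*p^3 + 44.425173*p^2 - 12.628863*p - 15.069223)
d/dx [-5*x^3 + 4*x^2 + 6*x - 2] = -15*x^2 + 8*x + 6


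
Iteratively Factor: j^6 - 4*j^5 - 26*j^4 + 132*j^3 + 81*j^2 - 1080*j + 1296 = (j - 3)*(j^5 - j^4 - 29*j^3 + 45*j^2 + 216*j - 432) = (j - 3)*(j + 4)*(j^4 - 5*j^3 - 9*j^2 + 81*j - 108) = (j - 3)^2*(j + 4)*(j^3 - 2*j^2 - 15*j + 36) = (j - 3)^3*(j + 4)*(j^2 + j - 12) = (j - 3)^4*(j + 4)*(j + 4)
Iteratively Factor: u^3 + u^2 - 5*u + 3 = (u + 3)*(u^2 - 2*u + 1) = (u - 1)*(u + 3)*(u - 1)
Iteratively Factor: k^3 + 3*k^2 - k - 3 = (k + 1)*(k^2 + 2*k - 3) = (k - 1)*(k + 1)*(k + 3)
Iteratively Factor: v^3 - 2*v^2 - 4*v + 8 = (v - 2)*(v^2 - 4) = (v - 2)*(v + 2)*(v - 2)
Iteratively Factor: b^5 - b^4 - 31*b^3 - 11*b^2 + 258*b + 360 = (b + 2)*(b^4 - 3*b^3 - 25*b^2 + 39*b + 180) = (b + 2)*(b + 3)*(b^3 - 6*b^2 - 7*b + 60) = (b + 2)*(b + 3)^2*(b^2 - 9*b + 20) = (b - 5)*(b + 2)*(b + 3)^2*(b - 4)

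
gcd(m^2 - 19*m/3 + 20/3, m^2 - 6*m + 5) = m - 5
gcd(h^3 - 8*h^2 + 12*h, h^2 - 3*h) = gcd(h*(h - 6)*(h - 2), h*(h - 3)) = h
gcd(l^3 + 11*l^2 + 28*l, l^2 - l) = l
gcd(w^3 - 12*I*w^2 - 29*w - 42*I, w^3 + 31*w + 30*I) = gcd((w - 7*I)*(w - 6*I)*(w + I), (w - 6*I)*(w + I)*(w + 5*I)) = w^2 - 5*I*w + 6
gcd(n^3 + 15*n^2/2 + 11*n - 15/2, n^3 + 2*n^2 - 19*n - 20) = n + 5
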